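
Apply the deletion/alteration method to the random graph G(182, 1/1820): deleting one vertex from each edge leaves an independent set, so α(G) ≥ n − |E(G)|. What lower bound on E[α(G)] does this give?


E[|E(G)|] = C(182, 2)·p = 16471 · (1/1820) = 181/20.
E[α(G)] ≥ n − E[|E(G)|] = 182 − 181/20 = 3459/20.
Numerically: ≈ 172.950000.
(This is only a lower bound; the true E[α(G)] may be larger.)

E[α(G)] ≥ 3459/20 ≈ 172.950000.


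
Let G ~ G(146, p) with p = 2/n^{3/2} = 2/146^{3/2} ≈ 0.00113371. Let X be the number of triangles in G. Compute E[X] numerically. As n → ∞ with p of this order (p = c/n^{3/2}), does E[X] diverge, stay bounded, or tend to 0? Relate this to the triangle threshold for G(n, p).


Number of potential triangles: C(146, 3) = 508080.
Each occurs with probability p³ ≈ (0.00113371)³ ≈ 1.45714287e-09.
By linearity: E[X] = C(146, 3)·p³ ≈ 508080 · 1.45714287e-09 ≈ 0.000740.
Since α = 3/2 > 1, p = c/n^{3/2} = o(1/n) is below the triangle threshold p ~ 1/n. Asymptotically E[X] ~ (c³/6)·n^{3(1−α)} = (2³/6)·n^{-1.5} → 0, so by Markov's inequality G has no triangles w.h.p.

E[X] ≈ 0.000740; in regime p = Θ(1/n^{3/2}) E[X] tends to 0 (below the triangle threshold p ~ 1/n).


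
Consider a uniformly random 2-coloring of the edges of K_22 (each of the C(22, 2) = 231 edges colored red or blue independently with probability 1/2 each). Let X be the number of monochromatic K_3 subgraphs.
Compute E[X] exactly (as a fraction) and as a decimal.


Let X = Σ_S X_S over the C(22, 3) = 1540 subsets S of size 3, where X_S = 1 if the K_3 on S is monochromatic.
For a fixed S, the K_3 on S has C(3, 2) = 3 edges. P[all 3 edges red] = (1/2)^3, and likewise for blue, so P[monochromatic] = 2·(1/2)^3 = 2^{1 − 3} = 1/4.
By linearity: E[X] = C(22, 3) · 2^{1 − 3} = 1540 · 1/4 = 385.
Numerically: E[X] ≈ 385.00000.

E[X] = C(22,3)·2^(1−C(3,2)) = 385 ≈ 385.00000.


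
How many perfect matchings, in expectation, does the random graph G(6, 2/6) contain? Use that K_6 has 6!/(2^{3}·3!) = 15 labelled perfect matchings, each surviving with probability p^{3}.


K_6 has 6!/(2^{3}·3!) = 15 labelled perfect matchings.
For each such perfect matching H, let X_H = 1 if all 3 edges of H are present in G. Then P[X_H = 1] = p^{3} = (1/3)^{3} = 1/27.
By linearity of expectation: E[X] = Σ_H E[X_H] = 15 · p^{3} = 15 · 1/27 = 5/9.
Numerically: E[X] ≈ 0.556.

E[X] = 15 · (1/3)^{3} = 5/9 ≈ 0.556.


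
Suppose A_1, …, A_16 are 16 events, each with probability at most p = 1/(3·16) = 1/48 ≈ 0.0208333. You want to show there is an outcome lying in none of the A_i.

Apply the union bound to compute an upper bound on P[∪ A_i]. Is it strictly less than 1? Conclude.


Union bound: P[∪_{i=1}^{16} A_i] ≤ Σ_i P[A_i] ≤ 16·p = 16·(1/48) = 1/3.
Numerically: 1/3 ≈ 0.3333333.
Is 1/3 < 1? YES.
Since P[∪ A_i] ≤ 1/3 < 1, the complement has P[∩ A_i^c] ≥ 1 − 1/3 = 2/3 > 0, so some outcome avoids every A_i.

16·p = 1/3 ≈ 0.3333333; existence CERTIFIED by the union bound.


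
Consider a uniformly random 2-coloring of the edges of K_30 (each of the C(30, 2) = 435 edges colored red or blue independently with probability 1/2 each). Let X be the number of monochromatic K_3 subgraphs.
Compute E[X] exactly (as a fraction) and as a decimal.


Let X = Σ_S X_S over the C(30, 3) = 4060 subsets S of size 3, where X_S = 1 if the K_3 on S is monochromatic.
For a fixed S, the K_3 on S has C(3, 2) = 3 edges. P[all 3 edges red] = (1/2)^3, and likewise for blue, so P[monochromatic] = 2·(1/2)^3 = 2^{1 − 3} = 1/4.
Summing: E[X] = C(30, 3) · 2^{1 − 3} = 4060 · 1/4 = 1015.
Numerically: E[X] ≈ 1015.0000.

E[X] = C(30,3)·2^(1−C(3,2)) = 1015 ≈ 1015.0000.


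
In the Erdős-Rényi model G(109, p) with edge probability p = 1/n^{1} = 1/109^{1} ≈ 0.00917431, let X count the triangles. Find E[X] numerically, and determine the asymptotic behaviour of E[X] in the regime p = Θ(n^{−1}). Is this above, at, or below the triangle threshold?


Number of potential triangles: C(109, 3) = 209934.
Each occurs with probability p³ ≈ (0.00917431)³ ≈ 7.72183480e-07.
By linearity: E[X] = C(109, 3)·p³ ≈ 209934 · 7.72183480e-07 ≈ 0.162108.
Here α = 1, so p = 1/n is exactly at the triangle threshold p ~ 1/n. Asymptotically E[X] → c³/6 = 1³/6 = 1/6 ≈ 0.166667, a bounded constant. In this regime the triangle count is asymptotically Poisson(c³/6).

E[X] ≈ 0.162108; in regime p = Θ(1/n^{1}) E[X] stays bounded (at the triangle threshold p ~ 1/n).


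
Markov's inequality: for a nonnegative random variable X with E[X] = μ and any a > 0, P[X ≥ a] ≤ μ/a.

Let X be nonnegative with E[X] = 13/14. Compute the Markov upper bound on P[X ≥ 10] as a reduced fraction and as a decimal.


μ = E[X] = 13/14, a = 10.
Markov: P[X ≥ 10] ≤ μ/a = (13/14)/10 = 13/140.
Numerically: ≈ 0.092857.
(Since a = 10 > μ = 0.928571, the bound 13/140 is < 1 and informative.)

P[X ≥ 10] ≤ 13/140 ≈ 0.092857.


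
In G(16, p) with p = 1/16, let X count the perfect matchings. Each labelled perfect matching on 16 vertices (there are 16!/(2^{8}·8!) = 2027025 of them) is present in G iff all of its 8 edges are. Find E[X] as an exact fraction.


K_16 has 16!/(2^{8}·8!) = 2027025 labelled perfect matchings.
For each such perfect matching H, let X_H = 1 if all 8 edges of H are present in G. Then P[X_H = 1] = p^{8} = (1/16)^{8} = 1/4294967296.
Summing the indicators: E[X] = Σ_H E[X_H] = 2027025 · p^{8} = 2027025 · 1/4294967296 = 2027025/4294967296.
Numerically: E[X] ≈ 0.000472.

E[X] = 2027025 · (1/16)^{8} = 2027025/4294967296 ≈ 0.000472.


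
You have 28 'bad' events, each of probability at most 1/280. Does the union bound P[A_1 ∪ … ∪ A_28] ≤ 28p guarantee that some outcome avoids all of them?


Union bound: P[∪_{i=1}^{28} A_i] ≤ Σ_i P[A_i] ≤ 28·p = 28·(1/280) = 1/10.
Numerically: 1/10 ≈ 0.10000.
Is 1/10 < 1? YES.
Since P[∪ A_i] ≤ 1/10 < 1, the complement has P[∩ A_i^c] ≥ 1 − 1/10 = 9/10 > 0, so some outcome avoids every A_i.

28·p = 1/10 ≈ 0.10000; existence CERTIFIED by the union bound.


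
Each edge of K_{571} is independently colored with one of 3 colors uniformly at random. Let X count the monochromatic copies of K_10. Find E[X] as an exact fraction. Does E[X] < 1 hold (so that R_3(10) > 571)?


E[X] = C(571, 10) · 3^{1 − 45} = 937951290893172842001 · 3^{−44} = 937951290893172842001/984770902183611232881.
As a reduced fraction: E[X] = 104216810099241426889/109418989131512359209 ≈ 0.9525.
Is E[X] < 1? YES.
Since E[X] < 1, there exists a 3-coloring of K_{571} with no monochromatic K_10; hence R_3(10) > 571.

E[X] = 104216810099241426889/109418989131512359209 ≈ 0.9525; E[X] < 1, so R_3(10) > 571.


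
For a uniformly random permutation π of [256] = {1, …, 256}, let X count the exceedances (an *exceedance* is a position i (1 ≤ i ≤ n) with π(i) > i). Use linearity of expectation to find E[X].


Write X = Σ_{i=1}^{256} X_i, where X_i = 1_{π(i) > i}.
For each fixed i, π(i) is uniform over {1, …, 256} (marginal of a uniform permutation), so P[π(i) > i] = (n − i)/n. Summing: Σ_{i=1}^{256} (n − i)/n = (0 + 1 + … + 255)/256 = 256(256 − 1)/(2·256) = (256 − 1)/2.
Hence E[X] = Σ_{i=1}^{256} (256 − i)/256 = 255/2 ≈ 127.5000.

E[X] = 255/2 = 127.5000.


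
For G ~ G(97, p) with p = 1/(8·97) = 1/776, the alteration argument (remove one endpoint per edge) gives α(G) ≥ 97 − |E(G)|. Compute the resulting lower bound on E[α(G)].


E[|E(G)|] = C(97, 2)·p = 4656 · (1/776) = 6.
E[α(G)] ≥ n − E[|E(G)|] = 97 − 6 = 91.
Numerically: ≈ 91.000000.
(This is only a lower bound; the true E[α(G)] may be larger.)

E[α(G)] ≥ 91 ≈ 91.000000.


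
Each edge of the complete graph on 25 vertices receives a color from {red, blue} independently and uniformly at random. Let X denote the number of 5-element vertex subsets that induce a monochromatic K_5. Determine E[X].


Let X = Σ_S X_S over the C(25, 5) = 53130 subsets S of size 5, where X_S = 1 if the K_5 on S is monochromatic.
For a fixed S, the K_5 on S has C(5, 2) = 10 edges. P[all 10 edges red] = (1/2)^10, and likewise for blue, so P[monochromatic] = 2·(1/2)^10 = 2^{1 − 10} = 1/512.
By linearity of expectation: E[X] = C(25, 5) · 2^{1 − 10} = 53130 · 1/512 = 26565/256.
Numerically: E[X] ≈ 103.770.

E[X] = C(25,5)·2^(1−C(5,2)) = 26565/256 ≈ 103.770.


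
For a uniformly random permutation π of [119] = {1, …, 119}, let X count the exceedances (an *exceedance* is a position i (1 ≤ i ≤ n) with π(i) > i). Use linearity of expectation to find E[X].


Write X = Σ_{i=1}^{119} X_i, where X_i = 1_{π(i) > i}.
For each fixed i, π(i) is uniform over {1, …, 119} (marginal of a uniform permutation), so P[π(i) > i] = (n − i)/n. Summing: Σ_{i=1}^{119} (n − i)/n = (0 + 1 + … + 118)/119 = 119(119 − 1)/(2·119) = (119 − 1)/2.
Hence E[X] = Σ_{i=1}^{119} (119 − i)/119 = 59 ≈ 59.000000.

E[X] = 59 = 59.000000.


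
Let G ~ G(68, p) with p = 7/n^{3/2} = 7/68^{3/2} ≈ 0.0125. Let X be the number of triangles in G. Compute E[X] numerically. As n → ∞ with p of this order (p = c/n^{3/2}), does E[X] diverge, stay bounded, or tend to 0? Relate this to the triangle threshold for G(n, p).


Number of potential triangles: C(68, 3) = 50116.
Each occurs with probability p³ ≈ (0.0125)³ ≈ 1.94538e-06.
By linearity: E[X] = C(68, 3)·p³ ≈ 50116 · 1.94538e-06 ≈ 0.097.
Since α = 3/2 > 1, p = c/n^{3/2} = o(1/n) is below the triangle threshold p ~ 1/n. Asymptotically E[X] ~ (c³/6)·n^{3(1−α)} = (7³/6)·n^{-1.5} → 0, so by Markov's inequality G has no triangles w.h.p.

E[X] ≈ 0.097; in regime p = Θ(1/n^{3/2}) E[X] tends to 0 (below the triangle threshold p ~ 1/n).


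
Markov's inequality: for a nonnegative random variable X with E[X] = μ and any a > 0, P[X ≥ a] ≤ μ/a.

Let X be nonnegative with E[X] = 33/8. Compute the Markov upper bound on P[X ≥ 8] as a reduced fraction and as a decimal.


μ = E[X] = 33/8, a = 8.
Markov: P[X ≥ 8] ≤ μ/a = (33/8)/8 = 33/64.
Numerically: ≈ 0.515625.
(Since a = 8 > μ = 4.125000, the bound 33/64 is < 1 and informative.)

P[X ≥ 8] ≤ 33/64 ≈ 0.515625.


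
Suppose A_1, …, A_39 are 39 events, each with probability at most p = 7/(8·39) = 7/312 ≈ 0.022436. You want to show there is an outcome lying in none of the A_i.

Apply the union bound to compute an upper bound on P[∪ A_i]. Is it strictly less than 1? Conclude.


Union bound: P[∪_{i=1}^{39} A_i] ≤ Σ_i P[A_i] ≤ 39·p = 39·(7/312) = 7/8.
Numerically: 7/8 ≈ 0.875000.
Is 7/8 < 1? YES.
Since P[∪ A_i] ≤ 7/8 < 1, the complement has P[∩ A_i^c] ≥ 1 − 7/8 = 1/8 > 0, so some outcome avoids every A_i.

39·p = 7/8 ≈ 0.875000; existence CERTIFIED by the union bound.


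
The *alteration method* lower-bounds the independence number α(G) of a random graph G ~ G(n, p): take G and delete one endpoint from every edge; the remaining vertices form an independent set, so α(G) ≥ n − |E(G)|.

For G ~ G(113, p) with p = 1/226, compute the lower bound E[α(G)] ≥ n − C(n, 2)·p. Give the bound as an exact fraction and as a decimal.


E[|E(G)|] = C(113, 2)·p = 6328 · (1/226) = 28.
E[α(G)] ≥ n − E[|E(G)|] = 113 − 28 = 85.
Numerically: ≈ 85.00000.
(This is only a lower bound; the true E[α(G)] may be larger.)

E[α(G)] ≥ 85 ≈ 85.00000.


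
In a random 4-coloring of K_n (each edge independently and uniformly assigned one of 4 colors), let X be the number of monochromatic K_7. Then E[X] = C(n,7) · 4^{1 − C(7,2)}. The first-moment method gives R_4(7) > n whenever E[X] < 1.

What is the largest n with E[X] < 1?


We need C(n, 7) · 4^{1 − 21} < 1, i.e. C(n, 7) < 4^{21 − 1} = 1099511627776.
Check values of n near the boundary:
  n = 177: C(177, 7) = 957664425960; 957664425960 < 1099511627776? YES
  n = 178: C(178, 7) = 996867063280; 996867063280 < 1099511627776? YES
  n = 179: C(179, 7) = 1037437234460; 1037437234460 < 1099511627776? YES
  n = 180: C(180, 7) = 1079414463600; 1079414463600 < 1099511627776? YES
  n = 181: C(181, 7) = 1122839183400; 1122839183400 < 1099511627776? NO
The largest n with C(n, 7) < 1099511627776 is n = 180 (where E[X] = 67463403975/68719476736 ≈ 0.9817217). Hence R_4(7) > 180, i.e. R_4(7) ≥ 181.

Largest n = 180; hence R_4(7) > 180.


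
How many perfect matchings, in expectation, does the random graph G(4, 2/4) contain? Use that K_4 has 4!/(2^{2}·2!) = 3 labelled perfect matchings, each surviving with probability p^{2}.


K_4 has 4!/(2^{2}·2!) = 3 labelled perfect matchings.
For each such perfect matching H, let X_H = 1 if all 2 edges of H are present in G. Then P[X_H = 1] = p^{2} = (1/2)^{2} = 1/4.
Summing the indicators: E[X] = Σ_H E[X_H] = 3 · p^{2} = 3 · 1/4 = 3/4.
Numerically: E[X] ≈ 0.75.

E[X] = 3 · (1/2)^{2} = 3/4 ≈ 0.75.


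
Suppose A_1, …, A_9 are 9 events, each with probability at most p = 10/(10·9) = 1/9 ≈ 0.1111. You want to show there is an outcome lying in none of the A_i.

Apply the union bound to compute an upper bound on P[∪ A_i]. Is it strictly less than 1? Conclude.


Union bound: P[∪_{i=1}^{9} A_i] ≤ Σ_i P[A_i] ≤ 9·p = 9·(1/9) = 1.
Numerically: 1 ≈ 1.0000.
Is 1 < 1? NO.
Since the bound 1 is ≥ 1, the union bound is uninformative here; it does NOT by itself certify existence.

9·p = 1 ≈ 1.0000; existence NOT certified by the union bound.


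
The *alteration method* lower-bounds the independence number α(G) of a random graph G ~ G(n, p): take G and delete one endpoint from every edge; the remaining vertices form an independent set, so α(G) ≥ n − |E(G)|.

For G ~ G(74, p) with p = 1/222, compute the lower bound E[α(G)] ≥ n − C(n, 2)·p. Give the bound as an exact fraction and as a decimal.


E[|E(G)|] = C(74, 2)·p = 2701 · (1/222) = 73/6.
E[α(G)] ≥ n − E[|E(G)|] = 74 − 73/6 = 371/6.
Numerically: ≈ 61.83333.
(This is only a lower bound; the true E[α(G)] may be larger.)

E[α(G)] ≥ 371/6 ≈ 61.83333.


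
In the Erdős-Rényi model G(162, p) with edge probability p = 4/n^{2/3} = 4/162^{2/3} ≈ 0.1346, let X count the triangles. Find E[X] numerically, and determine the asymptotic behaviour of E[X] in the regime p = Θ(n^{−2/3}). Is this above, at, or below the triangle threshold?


Number of potential triangles: C(162, 3) = 695520.
Each occurs with probability p³ ≈ (0.1346)³ ≈ 2.438653e-03.
By linearity: E[X] = C(162, 3)·p³ ≈ 695520 · 2.438653e-03 ≈ 1696.1317.
Since α = 2/3 < 1, p = c/n^{2/3} ≫ 1/n is above the triangle threshold p ~ 1/n. Asymptotically E[X] ~ (c³/6)·n^{3(1−α)} = (4³/6)·n^{1} → ∞; triangles are abundant w.h.p.

E[X] ≈ 1696.1317; in regime p = Θ(1/n^{2/3}) E[X] diverges (above the triangle threshold p ~ 1/n).


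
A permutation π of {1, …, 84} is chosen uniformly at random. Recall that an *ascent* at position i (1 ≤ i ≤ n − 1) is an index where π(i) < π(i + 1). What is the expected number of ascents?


Write X = Σ X_I over i = 1, …, 83, with X_I the indicator of one ascent.
There are 83 indicators.
For each fixed i, the pair (π(i), π(i+1)) is a uniformly random ordered pair of distinct values from {1, …, 84}; by symmetry P[π(i) < π(i+1)] = 1/2.
By linearity: E[X] = 83 · (1/2) = (84 − 1) · (1/2) = 83/2 ≈ 41.50000.

E[X] = 83/2 = 41.50000.


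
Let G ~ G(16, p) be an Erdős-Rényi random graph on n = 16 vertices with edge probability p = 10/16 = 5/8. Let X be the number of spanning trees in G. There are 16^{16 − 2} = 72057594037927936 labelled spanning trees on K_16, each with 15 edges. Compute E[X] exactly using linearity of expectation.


K_16 has 16^{16 − 2} = 72057594037927936 labelled spanning trees.
For each such spanning tree H, let X_H = 1 if all 15 edges of H are present in G. Then P[X_H = 1] = p^{15} = (5/8)^{15} = 30517578125/35184372088832.
By linearity: E[X] = Σ_H E[X_H] = 72057594037927936 · p^{15} = 72057594037927936 · 30517578125/35184372088832 = 62500000000000.
Numerically: E[X] ≈ 6.25e+13.

E[X] = 72057594037927936 · (5/8)^{15} = 62500000000000 ≈ 6.25e+13.


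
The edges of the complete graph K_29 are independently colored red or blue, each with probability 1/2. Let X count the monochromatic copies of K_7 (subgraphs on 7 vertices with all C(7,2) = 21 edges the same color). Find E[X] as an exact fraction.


Let X = Σ_S X_S over the C(29, 7) = 1560780 subsets S of size 7, where X_S = 1 if the K_7 on S is monochromatic.
For a fixed S, the K_7 on S has C(7, 2) = 21 edges. P[all 21 edges red] = (1/2)^21, and likewise for blue, so P[monochromatic] = 2·(1/2)^21 = 2^{1 − 21} = 1/1048576.
By linearity: E[X] = C(29, 7) · 2^{1 − 21} = 1560780 · 1/1048576 = 390195/262144.
Numerically: E[X] ≈ 1.488476.

E[X] = C(29,7)·2^(1−C(7,2)) = 390195/262144 ≈ 1.488476.


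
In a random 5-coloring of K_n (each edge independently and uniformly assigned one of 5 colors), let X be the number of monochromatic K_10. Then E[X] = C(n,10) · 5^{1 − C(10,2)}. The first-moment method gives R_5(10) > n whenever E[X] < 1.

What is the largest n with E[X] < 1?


We need C(n, 10) · 5^{1 − 45} < 1, i.e. C(n, 10) < 5^{45 − 1} = 5684341886080801486968994140625.
Check values of n near the boundary:
  n = 5388: C(5388, 10) = 5634865093375880654852250419586; 5634865093375880654852250419586 < 5684341886080801486968994140625? YES
  n = 5389: C(5389, 10) = 5645340767466558997768874792926; 5645340767466558997768874792926 < 5684341886080801486968994140625? YES
  n = 5390: C(5390, 10) = 5655833965919099070255434039753; 5655833965919099070255434039753 < 5684341886080801486968994140625? YES
  n = 5391: C(5391, 10) = 5666344714787188828795213697883; 5666344714787188828795213697883 < 5684341886080801486968994140625? YES
  n = 5392: C(5392, 10) = 5676873040158402483252283957448; 5676873040158402483252283957448 < 5684341886080801486968994140625? YES
  n = 5393: C(5393, 10) = 5687418968154238267170642278008; 5687418968154238267170642278008 < 5684341886080801486968994140625? NO
  n = 5394: C(5394, 10) = 5697982524930156243149785372878; 5697982524930156243149785372878 < 5684341886080801486968994140625? NO
The largest n with C(n, 10) < 5684341886080801486968994140625 is n = 5392 (where E[X] = 5676873040158402483252283957448/5684341886080801486968994140625 ≈ 0.998686). Hence R_5(10) > 5392, i.e. R_5(10) ≥ 5393.

Largest n = 5392; hence R_5(10) > 5392.


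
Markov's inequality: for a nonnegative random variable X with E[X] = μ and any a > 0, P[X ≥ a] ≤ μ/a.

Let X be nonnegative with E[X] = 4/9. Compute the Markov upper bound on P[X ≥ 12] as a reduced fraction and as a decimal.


μ = E[X] = 4/9, a = 12.
Markov: P[X ≥ 12] ≤ μ/a = (4/9)/12 = 1/27.
Numerically: ≈ 0.03704.
(Since a = 12 > μ = 0.44444, the bound 1/27 is < 1 and informative.)

P[X ≥ 12] ≤ 1/27 ≈ 0.03704.


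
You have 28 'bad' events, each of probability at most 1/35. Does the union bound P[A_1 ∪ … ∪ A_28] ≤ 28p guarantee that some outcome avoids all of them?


Union bound: P[∪_{i=1}^{28} A_i] ≤ Σ_i P[A_i] ≤ 28·p = 28·(1/35) = 4/5.
Numerically: 4/5 ≈ 0.800.
Is 4/5 < 1? YES.
Since P[∪ A_i] ≤ 4/5 < 1, the complement has P[∩ A_i^c] ≥ 1 − 4/5 = 1/5 > 0, so some outcome avoids every A_i.

28·p = 4/5 ≈ 0.800; existence CERTIFIED by the union bound.


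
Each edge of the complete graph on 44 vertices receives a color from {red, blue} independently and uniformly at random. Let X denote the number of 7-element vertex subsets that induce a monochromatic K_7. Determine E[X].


Let X = Σ_S X_S over the C(44, 7) = 38320568 subsets S of size 7, where X_S = 1 if the K_7 on S is monochromatic.
For a fixed S, the K_7 on S has C(7, 2) = 21 edges. P[all 21 edges red] = (1/2)^21, and likewise for blue, so P[monochromatic] = 2·(1/2)^21 = 2^{1 − 21} = 1/1048576.
By linearity of expectation: E[X] = C(44, 7) · 2^{1 − 21} = 38320568 · 1/1048576 = 4790071/131072.
Numerically: E[X] ≈ 36.545341.

E[X] = C(44,7)·2^(1−C(7,2)) = 4790071/131072 ≈ 36.545341.


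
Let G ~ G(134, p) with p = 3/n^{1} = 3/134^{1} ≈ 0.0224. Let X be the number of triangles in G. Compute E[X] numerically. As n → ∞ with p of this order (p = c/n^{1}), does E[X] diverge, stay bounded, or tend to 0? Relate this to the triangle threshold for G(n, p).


Number of potential triangles: C(134, 3) = 392084.
Each occurs with probability p³ ≈ (0.0224)³ ≈ 1.12215e-05.
By linearity: E[X] = C(134, 3)·p³ ≈ 392084 · 1.12215e-05 ≈ 4.400.
Here α = 1, so p = 3/n is exactly at the triangle threshold p ~ 1/n. Asymptotically E[X] → c³/6 = 3³/6 = 9/2 ≈ 4.500, a bounded constant. In this regime the triangle count is asymptotically Poisson(c³/6).

E[X] ≈ 4.400; in regime p = Θ(1/n^{1}) E[X] stays bounded (at the triangle threshold p ~ 1/n).


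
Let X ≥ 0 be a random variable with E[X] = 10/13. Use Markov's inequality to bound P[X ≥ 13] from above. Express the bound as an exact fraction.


μ = E[X] = 10/13, a = 13.
Markov: P[X ≥ 13] ≤ μ/a = (10/13)/13 = 10/169.
Numerically: ≈ 0.059172.
(Since a = 13 > μ = 0.769231, the bound 10/169 is < 1 and informative.)

P[X ≥ 13] ≤ 10/169 ≈ 0.059172.


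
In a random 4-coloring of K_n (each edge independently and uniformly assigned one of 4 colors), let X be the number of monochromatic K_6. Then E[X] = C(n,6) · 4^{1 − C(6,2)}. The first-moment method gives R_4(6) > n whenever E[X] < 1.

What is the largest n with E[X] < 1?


We need C(n, 6) · 4^{1 − 15} < 1, i.e. C(n, 6) < 4^{15 − 1} = 268435456.
Check values of n near the boundary:
  n = 74: C(74, 6) = 185250786; 185250786 < 268435456? YES
  n = 75: C(75, 6) = 201359550; 201359550 < 268435456? YES
  n = 76: C(76, 6) = 218618940; 218618940 < 268435456? YES
  n = 77: C(77, 6) = 237093780; 237093780 < 268435456? YES
  n = 78: C(78, 6) = 256851595; 256851595 < 268435456? YES
  n = 79: C(79, 6) = 277962685; 277962685 < 268435456? NO
  n = 80: C(80, 6) = 300500200; 300500200 < 268435456? NO
The largest n with C(n, 6) < 268435456 is n = 78 (where E[X] = 256851595/268435456 ≈ 0.9568468). Hence R_4(6) > 78, i.e. R_4(6) ≥ 79.

Largest n = 78; hence R_4(6) > 78.


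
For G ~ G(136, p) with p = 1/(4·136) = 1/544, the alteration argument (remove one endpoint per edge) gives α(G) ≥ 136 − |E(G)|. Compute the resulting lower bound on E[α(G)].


E[|E(G)|] = C(136, 2)·p = 9180 · (1/544) = 135/8.
E[α(G)] ≥ n − E[|E(G)|] = 136 − 135/8 = 953/8.
Numerically: ≈ 119.1250.
(This is only a lower bound; the true E[α(G)] may be larger.)

E[α(G)] ≥ 953/8 ≈ 119.1250.


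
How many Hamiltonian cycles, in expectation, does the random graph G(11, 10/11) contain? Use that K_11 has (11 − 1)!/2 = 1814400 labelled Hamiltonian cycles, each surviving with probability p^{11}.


K_11 has (11 − 1)!/2 = 1814400 labelled Hamiltonian cycles.
For each such Hamiltonian cycle H, let X_H = 1 if all 11 edges of H are present in G. Then P[X_H = 1] = p^{11} = (10/11)^{11} = 100000000000/285311670611.
Summing the indicators: E[X] = Σ_H E[X_H] = 1814400 · p^{11} = 1814400 · 100000000000/285311670611 = 181440000000000000/285311670611.
Numerically: E[X] ≈ 6.36e+05.

E[X] = 1814400 · (10/11)^{11} = 181440000000000000/285311670611 ≈ 6.36e+05.


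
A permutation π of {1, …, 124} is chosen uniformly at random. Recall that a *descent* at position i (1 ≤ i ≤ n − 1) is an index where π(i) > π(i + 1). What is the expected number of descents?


Write X = Σ X_I over i = 1, …, 123, with X_I the indicator of one descent.
There are 123 indicators.
For each fixed i, the pair (π(i), π(i+1)) is a uniformly random ordered pair of distinct values from {1, …, 124}; by symmetry P[π(i) > π(i+1)] = 1/2.
By linearity: E[X] = 123 · (1/2) = (124 − 1) · (1/2) = 123/2 ≈ 61.50000.

E[X] = 123/2 = 61.50000.


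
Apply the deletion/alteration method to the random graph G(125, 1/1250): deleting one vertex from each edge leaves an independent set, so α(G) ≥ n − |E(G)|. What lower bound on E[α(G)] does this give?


E[|E(G)|] = C(125, 2)·p = 7750 · (1/1250) = 31/5.
E[α(G)] ≥ n − E[|E(G)|] = 125 − 31/5 = 594/5.
Numerically: ≈ 118.800000.
(This is only a lower bound; the true E[α(G)] may be larger.)

E[α(G)] ≥ 594/5 ≈ 118.800000.


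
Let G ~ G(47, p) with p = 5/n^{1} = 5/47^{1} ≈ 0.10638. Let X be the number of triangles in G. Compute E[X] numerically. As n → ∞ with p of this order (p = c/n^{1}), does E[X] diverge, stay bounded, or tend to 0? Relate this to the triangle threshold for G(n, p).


Number of potential triangles: C(47, 3) = 16215.
Each occurs with probability p³ ≈ (0.10638)³ ≈ 1.2039721e-03.
By linearity: E[X] = C(47, 3)·p³ ≈ 16215 · 1.2039721e-03 ≈ 19.52241.
Here α = 1, so p = 5/n is exactly at the triangle threshold p ~ 1/n. Asymptotically E[X] → c³/6 = 5³/6 = 125/6 ≈ 20.83333, a bounded constant. In this regime the triangle count is asymptotically Poisson(c³/6).

E[X] ≈ 19.52241; in regime p = Θ(1/n^{1}) E[X] stays bounded (at the triangle threshold p ~ 1/n).


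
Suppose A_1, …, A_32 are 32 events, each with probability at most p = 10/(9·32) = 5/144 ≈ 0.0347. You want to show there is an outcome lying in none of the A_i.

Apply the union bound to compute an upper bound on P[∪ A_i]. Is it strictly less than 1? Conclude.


Union bound: P[∪_{i=1}^{32} A_i] ≤ Σ_i P[A_i] ≤ 32·p = 32·(5/144) = 10/9.
Numerically: 10/9 ≈ 1.1111.
Is 10/9 < 1? NO.
Since the bound 10/9 is ≥ 1, the union bound is uninformative here; it does NOT by itself certify existence.

32·p = 10/9 ≈ 1.1111; existence NOT certified by the union bound.


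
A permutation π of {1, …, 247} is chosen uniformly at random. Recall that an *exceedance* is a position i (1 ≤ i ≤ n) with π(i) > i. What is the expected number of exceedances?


Write X = Σ_{i=1}^{247} X_i, where X_i = 1_{π(i) > i}.
For each fixed i, π(i) is uniform over {1, …, 247} (marginal of a uniform permutation), so P[π(i) > i] = (n − i)/n. Summing: Σ_{i=1}^{247} (n − i)/n = (0 + 1 + … + 246)/247 = 247(247 − 1)/(2·247) = (247 − 1)/2.
Hence E[X] = Σ_{i=1}^{247} (247 − i)/247 = 123 ≈ 123.000000.

E[X] = 123 = 123.000000.


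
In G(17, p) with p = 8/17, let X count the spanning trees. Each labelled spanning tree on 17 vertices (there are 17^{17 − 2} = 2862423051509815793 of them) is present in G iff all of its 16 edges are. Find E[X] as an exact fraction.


K_17 has 17^{17 − 2} = 2862423051509815793 labelled spanning trees.
For each such spanning tree H, let X_H = 1 if all 16 edges of H are present in G. Then P[X_H = 1] = p^{16} = (8/17)^{16} = 281474976710656/48661191875666868481.
By linearity: E[X] = Σ_H E[X_H] = 2862423051509815793 · p^{16} = 2862423051509815793 · 281474976710656/48661191875666868481 = 281474976710656/17.
Numerically: E[X] ≈ 1.66e+13.

E[X] = 2862423051509815793 · (8/17)^{16} = 281474976710656/17 ≈ 1.66e+13.


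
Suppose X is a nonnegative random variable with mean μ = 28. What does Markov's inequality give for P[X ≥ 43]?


μ = E[X] = 28, a = 43.
Markov: P[X ≥ 43] ≤ μ/a = (28)/43 = 28/43.
Numerically: ≈ 0.651.
(Since a = 43 > μ = 28.000, the bound 28/43 is < 1 and informative.)

P[X ≥ 43] ≤ 28/43 ≈ 0.651.


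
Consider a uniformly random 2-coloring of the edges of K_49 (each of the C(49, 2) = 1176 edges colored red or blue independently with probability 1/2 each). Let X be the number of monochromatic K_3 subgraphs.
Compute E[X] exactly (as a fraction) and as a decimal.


Let X = Σ_S X_S over the C(49, 3) = 18424 subsets S of size 3, where X_S = 1 if the K_3 on S is monochromatic.
For a fixed S, the K_3 on S has C(3, 2) = 3 edges. P[all 3 edges red] = (1/2)^3, and likewise for blue, so P[monochromatic] = 2·(1/2)^3 = 2^{1 − 3} = 1/4.
Summing: E[X] = C(49, 3) · 2^{1 − 3} = 18424 · 1/4 = 4606.
Numerically: E[X] ≈ 4606.000000.

E[X] = C(49,3)·2^(1−C(3,2)) = 4606 ≈ 4606.000000.


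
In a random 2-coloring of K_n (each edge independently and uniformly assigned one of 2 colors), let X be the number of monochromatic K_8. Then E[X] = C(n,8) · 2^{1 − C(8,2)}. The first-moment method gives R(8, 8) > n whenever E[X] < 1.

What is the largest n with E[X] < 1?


We need C(n, 8) · 2^{1 − 28} < 1, i.e. C(n, 8) < 2^{28 − 1} = 134217728.
Check values of n near the boundary:
  n = 40: C(40, 8) = 76904685; 76904685 < 134217728? YES
  n = 41: C(41, 8) = 95548245; 95548245 < 134217728? YES
  n = 42: C(42, 8) = 118030185; 118030185 < 134217728? YES
  n = 43: C(43, 8) = 145008513; 145008513 < 134217728? NO
The largest n with C(n, 8) < 134217728 is n = 42 (where E[X] = 118030185/134217728 ≈ 0.8794). Hence R(8, 8) > 42, i.e. R(8, 8) ≥ 43.

Largest n = 42; hence R(8, 8) > 42.


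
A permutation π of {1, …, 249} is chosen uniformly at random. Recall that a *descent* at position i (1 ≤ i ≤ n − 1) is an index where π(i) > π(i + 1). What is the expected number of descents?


Write X = Σ X_I over i = 1, …, 248, with X_I the indicator of one descent.
There are 248 indicators.
For each fixed i, the pair (π(i), π(i+1)) is a uniformly random ordered pair of distinct values from {1, …, 249}; by symmetry P[π(i) > π(i+1)] = 1/2.
By linearity: E[X] = 248 · (1/2) = (249 − 1) · (1/2) = 124 ≈ 124.000.

E[X] = 124 = 124.000.


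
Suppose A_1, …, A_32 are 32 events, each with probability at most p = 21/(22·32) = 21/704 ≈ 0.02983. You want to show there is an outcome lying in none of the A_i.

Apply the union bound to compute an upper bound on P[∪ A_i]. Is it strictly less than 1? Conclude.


Union bound: P[∪_{i=1}^{32} A_i] ≤ Σ_i P[A_i] ≤ 32·p = 32·(21/704) = 21/22.
Numerically: 21/22 ≈ 0.95455.
Is 21/22 < 1? YES.
Since P[∪ A_i] ≤ 21/22 < 1, the complement has P[∩ A_i^c] ≥ 1 − 21/22 = 1/22 > 0, so some outcome avoids every A_i.

32·p = 21/22 ≈ 0.95455; existence CERTIFIED by the union bound.


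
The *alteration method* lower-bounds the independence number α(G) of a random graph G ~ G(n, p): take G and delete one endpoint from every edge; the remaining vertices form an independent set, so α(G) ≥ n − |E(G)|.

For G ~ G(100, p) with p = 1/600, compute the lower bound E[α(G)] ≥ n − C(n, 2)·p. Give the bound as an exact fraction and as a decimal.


E[|E(G)|] = C(100, 2)·p = 4950 · (1/600) = 33/4.
E[α(G)] ≥ n − E[|E(G)|] = 100 − 33/4 = 367/4.
Numerically: ≈ 91.750000.
(This is only a lower bound; the true E[α(G)] may be larger.)

E[α(G)] ≥ 367/4 ≈ 91.750000.


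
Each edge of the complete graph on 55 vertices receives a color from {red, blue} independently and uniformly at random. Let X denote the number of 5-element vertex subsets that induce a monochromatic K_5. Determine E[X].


Let X = Σ_S X_S over the C(55, 5) = 3478761 subsets S of size 5, where X_S = 1 if the K_5 on S is monochromatic.
For a fixed S, the K_5 on S has C(5, 2) = 10 edges. P[all 10 edges red] = (1/2)^10, and likewise for blue, so P[monochromatic] = 2·(1/2)^10 = 2^{1 − 10} = 1/512.
By linearity: E[X] = C(55, 5) · 2^{1 − 10} = 3478761 · 1/512 = 3478761/512.
Numerically: E[X] ≈ 6794.45508.

E[X] = C(55,5)·2^(1−C(5,2)) = 3478761/512 ≈ 6794.45508.


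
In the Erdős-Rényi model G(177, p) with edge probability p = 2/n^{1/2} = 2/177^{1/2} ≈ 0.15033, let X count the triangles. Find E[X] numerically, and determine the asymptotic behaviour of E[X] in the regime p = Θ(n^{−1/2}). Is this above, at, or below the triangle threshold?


Number of potential triangles: C(177, 3) = 908600.
Each occurs with probability p³ ≈ (0.15033)³ ≈ 3.3972702e-03.
By linearity: E[X] = C(177, 3)·p³ ≈ 908600 · 3.3972702e-03 ≈ 3086.75969.
Since α = 1/2 < 1, p = c/n^{1/2} ≫ 1/n is above the triangle threshold p ~ 1/n. Asymptotically E[X] ~ (c³/6)·n^{3(1−α)} = (2³/6)·n^{1.5} → ∞; triangles are abundant w.h.p.

E[X] ≈ 3086.75969; in regime p = Θ(1/n^{1/2}) E[X] diverges (above the triangle threshold p ~ 1/n).


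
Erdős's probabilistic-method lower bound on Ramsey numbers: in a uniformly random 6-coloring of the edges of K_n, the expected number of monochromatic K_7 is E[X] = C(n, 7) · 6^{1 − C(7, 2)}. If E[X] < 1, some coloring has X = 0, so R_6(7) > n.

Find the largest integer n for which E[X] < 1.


We need C(n, 7) · 6^{1 − 21} < 1, i.e. C(n, 7) < 6^{21 − 1} = 3656158440062976.
Check values of n near the boundary:
  n = 565: C(565, 7) = 3513212521235560; 3513212521235560 < 3656158440062976? YES
  n = 566: C(566, 7) = 3557206237959440; 3557206237959440 < 3656158440062976? YES
  n = 567: C(567, 7) = 3601671315933933; 3601671315933933 < 3656158440062976? YES
  n = 568: C(568, 7) = 3646611956239704; 3646611956239704 < 3656158440062976? YES
  n = 569: C(569, 7) = 3692032389858348; 3692032389858348 < 3656158440062976? NO
  n = 570: C(570, 7) = 3737936877831720; 3737936877831720 < 3656158440062976? NO
The largest n with C(n, 7) < 3656158440062976 is n = 568 (where E[X] = 16882462760369/16926659444736 ≈ 0.99739). Hence R_6(7) > 568, i.e. R_6(7) ≥ 569.

Largest n = 568; hence R_6(7) > 568.


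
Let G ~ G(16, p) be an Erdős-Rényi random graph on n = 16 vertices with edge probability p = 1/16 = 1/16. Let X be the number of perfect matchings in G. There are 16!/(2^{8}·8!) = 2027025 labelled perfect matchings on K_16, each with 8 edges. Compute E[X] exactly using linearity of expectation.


K_16 has 16!/(2^{8}·8!) = 2027025 labelled perfect matchings.
For each such perfect matching H, let X_H = 1 if all 8 edges of H are present in G. Then P[X_H = 1] = p^{8} = (1/16)^{8} = 1/4294967296.
By linearity: E[X] = Σ_H E[X_H] = 2027025 · p^{8} = 2027025 · 1/4294967296 = 2027025/4294967296.
Numerically: E[X] ≈ 0.00047195.

E[X] = 2027025 · (1/16)^{8} = 2027025/4294967296 ≈ 0.00047195.


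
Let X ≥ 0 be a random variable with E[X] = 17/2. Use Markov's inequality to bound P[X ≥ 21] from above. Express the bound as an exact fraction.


μ = E[X] = 17/2, a = 21.
Markov: P[X ≥ 21] ≤ μ/a = (17/2)/21 = 17/42.
Numerically: ≈ 0.405.
(Since a = 21 > μ = 8.500, the bound 17/42 is < 1 and informative.)

P[X ≥ 21] ≤ 17/42 ≈ 0.405.


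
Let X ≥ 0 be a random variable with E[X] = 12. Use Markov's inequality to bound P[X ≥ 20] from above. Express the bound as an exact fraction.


μ = E[X] = 12, a = 20.
Markov: P[X ≥ 20] ≤ μ/a = (12)/20 = 3/5.
Numerically: ≈ 0.600000.
(Since a = 20 > μ = 12.000000, the bound 3/5 is < 1 and informative.)

P[X ≥ 20] ≤ 3/5 ≈ 0.600000.


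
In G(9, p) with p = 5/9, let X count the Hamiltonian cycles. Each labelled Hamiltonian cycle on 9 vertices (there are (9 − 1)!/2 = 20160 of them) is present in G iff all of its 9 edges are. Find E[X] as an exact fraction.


K_9 has (9 − 1)!/2 = 20160 labelled Hamiltonian cycles.
For each such Hamiltonian cycle H, let X_H = 1 if all 9 edges of H are present in G. Then P[X_H = 1] = p^{9} = (5/9)^{9} = 1953125/387420489.
By linearity: E[X] = Σ_H E[X_H] = 20160 · p^{9} = 20160 · 1953125/387420489 = 4375000000/43046721.
Numerically: E[X] ≈ 101.6.

E[X] = 20160 · (5/9)^{9} = 4375000000/43046721 ≈ 101.6.


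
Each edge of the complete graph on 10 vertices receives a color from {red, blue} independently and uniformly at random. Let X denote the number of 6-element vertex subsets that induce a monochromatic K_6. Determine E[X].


Let X = Σ_S X_S over the C(10, 6) = 210 subsets S of size 6, where X_S = 1 if the K_6 on S is monochromatic.
For a fixed S, the K_6 on S has C(6, 2) = 15 edges. P[all 15 edges red] = (1/2)^15, and likewise for blue, so P[monochromatic] = 2·(1/2)^15 = 2^{1 − 15} = 1/16384.
By linearity of expectation: E[X] = C(10, 6) · 2^{1 − 15} = 210 · 1/16384 = 105/8192.
Numerically: E[X] ≈ 0.012817.

E[X] = C(10,6)·2^(1−C(6,2)) = 105/8192 ≈ 0.012817.


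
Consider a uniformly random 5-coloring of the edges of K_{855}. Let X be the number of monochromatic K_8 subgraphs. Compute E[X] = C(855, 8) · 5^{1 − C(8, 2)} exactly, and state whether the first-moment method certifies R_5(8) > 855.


E[X] = C(855, 8) · 5^{1 − 28} = 6854000254398702450 · 5^{−27} = 6854000254398702450/7450580596923828125.
As a reduced fraction: E[X] = 274160010175948098/298023223876953125 ≈ 0.919928.
Is E[X] < 1? YES.
Since E[X] < 1, there exists a 5-coloring of K_{855} with no monochromatic K_8; hence R_5(8) > 855.

E[X] = 274160010175948098/298023223876953125 ≈ 0.919928; E[X] < 1, so R_5(8) > 855.


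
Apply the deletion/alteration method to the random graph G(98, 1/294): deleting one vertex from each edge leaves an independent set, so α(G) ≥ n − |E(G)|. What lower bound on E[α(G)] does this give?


E[|E(G)|] = C(98, 2)·p = 4753 · (1/294) = 97/6.
E[α(G)] ≥ n − E[|E(G)|] = 98 − 97/6 = 491/6.
Numerically: ≈ 81.8333.
(This is only a lower bound; the true E[α(G)] may be larger.)

E[α(G)] ≥ 491/6 ≈ 81.8333.


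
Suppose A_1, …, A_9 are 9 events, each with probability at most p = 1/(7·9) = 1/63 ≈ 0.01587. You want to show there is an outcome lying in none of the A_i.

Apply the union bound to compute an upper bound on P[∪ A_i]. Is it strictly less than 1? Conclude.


Union bound: P[∪_{i=1}^{9} A_i] ≤ Σ_i P[A_i] ≤ 9·p = 9·(1/63) = 1/7.
Numerically: 1/7 ≈ 0.14286.
Is 1/7 < 1? YES.
Since P[∪ A_i] ≤ 1/7 < 1, the complement has P[∩ A_i^c] ≥ 1 − 1/7 = 6/7 > 0, so some outcome avoids every A_i.

9·p = 1/7 ≈ 0.14286; existence CERTIFIED by the union bound.


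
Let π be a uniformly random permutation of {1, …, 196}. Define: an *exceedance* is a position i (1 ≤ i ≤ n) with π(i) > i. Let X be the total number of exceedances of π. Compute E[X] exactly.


Write X = Σ_{i=1}^{196} X_i, where X_i = 1_{π(i) > i}.
For each fixed i, π(i) is uniform over {1, …, 196} (marginal of a uniform permutation), so P[π(i) > i] = (n − i)/n. Summing: Σ_{i=1}^{196} (n − i)/n = (0 + 1 + … + 195)/196 = 196(196 − 1)/(2·196) = (196 − 1)/2.
Hence E[X] = Σ_{i=1}^{196} (196 − i)/196 = 195/2 ≈ 97.500000.

E[X] = 195/2 = 97.500000.


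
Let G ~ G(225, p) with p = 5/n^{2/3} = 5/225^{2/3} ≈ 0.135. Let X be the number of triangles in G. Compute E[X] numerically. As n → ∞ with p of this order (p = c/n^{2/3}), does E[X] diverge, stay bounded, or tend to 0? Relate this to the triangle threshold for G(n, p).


Number of potential triangles: C(225, 3) = 1873200.
Each occurs with probability p³ ≈ (0.135)³ ≈ 2.46914e-03.
By linearity: E[X] = C(225, 3)·p³ ≈ 1873200 · 2.46914e-03 ≈ 4625.185.
Since α = 2/3 < 1, p = c/n^{2/3} ≫ 1/n is above the triangle threshold p ~ 1/n. Asymptotically E[X] ~ (c³/6)·n^{3(1−α)} = (5³/6)·n^{1} → ∞; triangles are abundant w.h.p.

E[X] ≈ 4625.185; in regime p = Θ(1/n^{2/3}) E[X] diverges (above the triangle threshold p ~ 1/n).


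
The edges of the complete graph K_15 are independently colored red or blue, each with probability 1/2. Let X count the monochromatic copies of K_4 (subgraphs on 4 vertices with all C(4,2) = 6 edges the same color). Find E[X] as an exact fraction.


Let X = Σ_S X_S over the C(15, 4) = 1365 subsets S of size 4, where X_S = 1 if the K_4 on S is monochromatic.
For a fixed S, the K_4 on S has C(4, 2) = 6 edges. P[all 6 edges red] = (1/2)^6, and likewise for blue, so P[monochromatic] = 2·(1/2)^6 = 2^{1 − 6} = 1/32.
By linearity of expectation: E[X] = C(15, 4) · 2^{1 − 6} = 1365 · 1/32 = 1365/32.
Numerically: E[X] ≈ 42.65625.

E[X] = C(15,4)·2^(1−C(4,2)) = 1365/32 ≈ 42.65625.


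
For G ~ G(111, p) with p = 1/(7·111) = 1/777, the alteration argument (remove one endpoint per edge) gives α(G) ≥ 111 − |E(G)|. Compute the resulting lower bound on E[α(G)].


E[|E(G)|] = C(111, 2)·p = 6105 · (1/777) = 55/7.
E[α(G)] ≥ n − E[|E(G)|] = 111 − 55/7 = 722/7.
Numerically: ≈ 103.143.
(This is only a lower bound; the true E[α(G)] may be larger.)

E[α(G)] ≥ 722/7 ≈ 103.143.


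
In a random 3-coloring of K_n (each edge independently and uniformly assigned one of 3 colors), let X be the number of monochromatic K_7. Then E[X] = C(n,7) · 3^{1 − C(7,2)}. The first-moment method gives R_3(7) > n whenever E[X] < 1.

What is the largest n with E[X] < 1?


We need C(n, 7) · 3^{1 − 21} < 1, i.e. C(n, 7) < 3^{21 − 1} = 3486784401.
Check values of n near the boundary:
  n = 80: C(80, 7) = 3176716400; 3176716400 < 3486784401? YES
  n = 81: C(81, 7) = 3477216600; 3477216600 < 3486784401? YES
  n = 82: C(82, 7) = 3801756816; 3801756816 < 3486784401? NO
  n = 83: C(83, 7) = 4151918628; 4151918628 < 3486784401? NO
The largest n with C(n, 7) < 3486784401 is n = 81 (where E[X] = 42928600/43046721 ≈ 0.99726). Hence R_3(7) > 81, i.e. R_3(7) ≥ 82.

Largest n = 81; hence R_3(7) > 81.
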